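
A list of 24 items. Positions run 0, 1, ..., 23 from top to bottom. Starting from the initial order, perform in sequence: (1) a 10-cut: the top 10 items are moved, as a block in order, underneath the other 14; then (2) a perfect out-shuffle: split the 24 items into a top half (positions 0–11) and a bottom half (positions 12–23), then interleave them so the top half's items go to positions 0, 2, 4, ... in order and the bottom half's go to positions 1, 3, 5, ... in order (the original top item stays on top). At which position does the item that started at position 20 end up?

Track the item from position 20 forward through each operation:
  after op 1 (cut 10): 20 → 10
  after op 2 (out-shuffle): 10 → 20

20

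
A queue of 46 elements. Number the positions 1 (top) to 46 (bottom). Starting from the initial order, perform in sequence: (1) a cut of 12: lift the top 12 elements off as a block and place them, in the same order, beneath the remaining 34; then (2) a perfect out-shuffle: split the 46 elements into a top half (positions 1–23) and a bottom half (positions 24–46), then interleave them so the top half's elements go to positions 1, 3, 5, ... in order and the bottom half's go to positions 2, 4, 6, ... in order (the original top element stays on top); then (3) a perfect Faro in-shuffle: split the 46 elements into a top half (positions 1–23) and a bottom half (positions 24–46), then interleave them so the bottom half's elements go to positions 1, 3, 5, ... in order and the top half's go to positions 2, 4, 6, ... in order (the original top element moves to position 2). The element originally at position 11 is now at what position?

Track the element from position 11 forward through each operation:
  after op 1 (cut 12): 11 → 45
  after op 2 (out-shuffle): 45 → 44
  after op 3 (in-shuffle): 44 → 41

41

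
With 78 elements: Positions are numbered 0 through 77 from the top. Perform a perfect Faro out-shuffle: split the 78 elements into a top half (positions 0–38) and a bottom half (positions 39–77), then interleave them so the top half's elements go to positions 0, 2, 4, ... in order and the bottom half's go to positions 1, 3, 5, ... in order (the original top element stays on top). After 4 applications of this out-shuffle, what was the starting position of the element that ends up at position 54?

13

Work backwards from position 54, undoing one out-shuffle at a time:
54 ← 27 ← 52 ← 26 ← 13
So the element now at position 54 started at position 13.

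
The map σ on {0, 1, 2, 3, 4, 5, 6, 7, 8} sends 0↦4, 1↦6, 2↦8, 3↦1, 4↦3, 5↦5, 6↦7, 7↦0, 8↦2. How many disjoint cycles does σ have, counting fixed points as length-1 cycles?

3

Cycle decomposition: (0 4 3 1 6 7) (2 8) (5).
3 cycles.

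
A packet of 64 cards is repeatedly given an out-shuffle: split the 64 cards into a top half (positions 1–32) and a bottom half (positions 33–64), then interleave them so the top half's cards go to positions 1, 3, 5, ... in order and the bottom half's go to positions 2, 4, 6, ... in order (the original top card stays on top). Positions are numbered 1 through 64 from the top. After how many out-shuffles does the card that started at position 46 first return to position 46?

Follow position 46 under repeated out-shuffles:
46 → 28 → 55 → 46
It first returns after 3 out-shuffles.

3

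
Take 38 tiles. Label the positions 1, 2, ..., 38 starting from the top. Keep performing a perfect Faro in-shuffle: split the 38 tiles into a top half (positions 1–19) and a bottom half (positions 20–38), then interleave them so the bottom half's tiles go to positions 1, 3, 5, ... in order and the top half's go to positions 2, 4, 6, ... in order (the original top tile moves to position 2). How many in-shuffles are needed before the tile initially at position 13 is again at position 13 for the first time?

Follow position 13 under repeated in-shuffles:
13 → 26 → 13
It first returns after 2 in-shuffles.

2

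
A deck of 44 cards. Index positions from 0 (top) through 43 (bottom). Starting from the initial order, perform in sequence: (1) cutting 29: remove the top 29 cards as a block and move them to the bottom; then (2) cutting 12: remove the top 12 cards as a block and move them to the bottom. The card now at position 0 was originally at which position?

Undo the operations in reverse order, starting from position 0:
  undo op 2 (cut 12): 0 ← 12
  undo op 1 (cut 29): 12 ← 41
So the card at position 0 came from original position 41.

41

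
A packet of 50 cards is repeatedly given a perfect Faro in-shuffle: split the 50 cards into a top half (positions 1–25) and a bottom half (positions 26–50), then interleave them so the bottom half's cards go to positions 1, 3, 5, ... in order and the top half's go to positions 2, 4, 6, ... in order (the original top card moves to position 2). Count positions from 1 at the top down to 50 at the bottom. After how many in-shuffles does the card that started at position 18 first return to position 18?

8

Follow position 18 under repeated in-shuffles:
18 → 36 → 21 → 42 → 33 → 15 → 30 → 9 → 18
It first returns after 8 in-shuffles.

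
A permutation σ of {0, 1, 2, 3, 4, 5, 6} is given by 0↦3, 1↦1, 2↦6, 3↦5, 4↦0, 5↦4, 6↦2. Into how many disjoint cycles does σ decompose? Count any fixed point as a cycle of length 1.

3

Cycle decomposition: (0 3 5 4) (1) (2 6).
3 cycles.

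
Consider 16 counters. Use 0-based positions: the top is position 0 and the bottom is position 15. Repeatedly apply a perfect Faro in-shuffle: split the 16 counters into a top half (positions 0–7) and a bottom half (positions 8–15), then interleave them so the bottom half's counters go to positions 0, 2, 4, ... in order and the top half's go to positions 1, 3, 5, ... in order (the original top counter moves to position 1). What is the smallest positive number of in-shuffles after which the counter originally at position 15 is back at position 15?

Follow position 15 under repeated in-shuffles:
15 → 14 → 12 → 8 → 0 → 1 → 3 → 7 → 15
It first returns after 8 in-shuffles.

8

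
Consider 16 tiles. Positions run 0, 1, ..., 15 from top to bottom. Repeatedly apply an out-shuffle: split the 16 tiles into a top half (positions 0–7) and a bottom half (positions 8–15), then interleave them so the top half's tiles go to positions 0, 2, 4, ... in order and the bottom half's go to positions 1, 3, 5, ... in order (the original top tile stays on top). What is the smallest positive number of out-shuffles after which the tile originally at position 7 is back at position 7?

Follow position 7 under repeated out-shuffles:
7 → 14 → 13 → 11 → 7
It first returns after 4 out-shuffles.

4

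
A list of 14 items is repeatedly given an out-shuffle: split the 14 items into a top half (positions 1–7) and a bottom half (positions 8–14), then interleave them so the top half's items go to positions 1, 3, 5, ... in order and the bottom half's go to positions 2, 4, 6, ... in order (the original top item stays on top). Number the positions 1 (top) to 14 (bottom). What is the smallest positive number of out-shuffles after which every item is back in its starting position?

12

The out-shuffle permutes the 14 positions with cycle lengths [1, 1, 12].
Every item is home exactly when every cycle has completed a whole number of laps, i.e. after lcm(1, 12) = 12 out-shuffles.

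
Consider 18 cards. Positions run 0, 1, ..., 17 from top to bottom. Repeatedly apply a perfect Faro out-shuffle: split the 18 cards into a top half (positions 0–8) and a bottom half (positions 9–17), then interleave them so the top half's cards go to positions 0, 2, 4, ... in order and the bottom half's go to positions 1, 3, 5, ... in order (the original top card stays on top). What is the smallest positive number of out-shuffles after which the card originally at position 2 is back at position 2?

Follow position 2 under repeated out-shuffles:
2 → 4 → 8 → 16 → 15 → 13 → 9 → 1 → 2
It first returns after 8 out-shuffles.

8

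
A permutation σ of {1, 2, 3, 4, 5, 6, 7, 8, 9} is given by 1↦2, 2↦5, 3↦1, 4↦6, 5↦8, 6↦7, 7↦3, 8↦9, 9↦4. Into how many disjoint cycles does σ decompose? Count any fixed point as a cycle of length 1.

1

Cycle decomposition: (1 2 5 8 9 4 6 7 3).
1 cycle.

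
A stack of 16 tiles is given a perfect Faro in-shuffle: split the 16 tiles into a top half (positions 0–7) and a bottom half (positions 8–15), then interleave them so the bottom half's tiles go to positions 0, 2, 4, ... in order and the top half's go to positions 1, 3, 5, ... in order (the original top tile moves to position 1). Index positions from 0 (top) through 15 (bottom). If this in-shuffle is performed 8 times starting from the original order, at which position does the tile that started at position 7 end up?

Track the tile's position through each in-shuffle:
7 → 15 → 14 → 12 → 8 → 0 → 1 → 3 → 7

7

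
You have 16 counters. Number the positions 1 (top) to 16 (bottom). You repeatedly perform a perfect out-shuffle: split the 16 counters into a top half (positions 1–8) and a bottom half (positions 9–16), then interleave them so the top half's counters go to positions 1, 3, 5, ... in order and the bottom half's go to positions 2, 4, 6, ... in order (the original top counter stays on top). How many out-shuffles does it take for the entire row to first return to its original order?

4

The out-shuffle permutes the 16 positions with cycle lengths [1, 1, 2, 4, 4, 4].
Every counter is home exactly when every cycle has completed a whole number of laps, i.e. after lcm(1, 2, 4) = 4 out-shuffles.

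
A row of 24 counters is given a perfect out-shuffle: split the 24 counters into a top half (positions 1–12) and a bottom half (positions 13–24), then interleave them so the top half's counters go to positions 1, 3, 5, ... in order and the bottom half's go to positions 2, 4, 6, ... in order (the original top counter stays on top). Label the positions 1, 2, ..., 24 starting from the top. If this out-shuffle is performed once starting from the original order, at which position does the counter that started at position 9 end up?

17

Track the counter's position through each out-shuffle:
9 → 17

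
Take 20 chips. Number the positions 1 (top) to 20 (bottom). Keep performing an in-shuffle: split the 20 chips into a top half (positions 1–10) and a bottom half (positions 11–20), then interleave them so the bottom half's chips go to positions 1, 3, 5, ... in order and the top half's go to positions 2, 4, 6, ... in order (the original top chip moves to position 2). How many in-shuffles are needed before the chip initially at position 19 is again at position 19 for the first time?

6

Follow position 19 under repeated in-shuffles:
19 → 17 → 13 → 5 → 10 → 20 → 19
It first returns after 6 in-shuffles.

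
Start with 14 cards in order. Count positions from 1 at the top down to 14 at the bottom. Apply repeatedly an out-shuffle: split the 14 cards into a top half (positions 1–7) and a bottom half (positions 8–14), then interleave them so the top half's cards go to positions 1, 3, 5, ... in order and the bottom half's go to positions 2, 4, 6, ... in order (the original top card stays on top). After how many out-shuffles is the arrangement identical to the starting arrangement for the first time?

The out-shuffle permutes the 14 positions with cycle lengths [1, 1, 12].
Every card is home exactly when every cycle has completed a whole number of laps, i.e. after lcm(1, 12) = 12 out-shuffles.

12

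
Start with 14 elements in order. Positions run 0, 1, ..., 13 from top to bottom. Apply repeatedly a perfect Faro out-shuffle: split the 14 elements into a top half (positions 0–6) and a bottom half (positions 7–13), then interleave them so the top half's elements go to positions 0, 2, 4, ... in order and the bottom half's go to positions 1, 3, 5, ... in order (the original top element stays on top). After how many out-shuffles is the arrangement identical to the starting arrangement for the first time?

12

The out-shuffle permutes the 14 positions with cycle lengths [1, 1, 12].
Every element is home exactly when every cycle has completed a whole number of laps, i.e. after lcm(1, 12) = 12 out-shuffles.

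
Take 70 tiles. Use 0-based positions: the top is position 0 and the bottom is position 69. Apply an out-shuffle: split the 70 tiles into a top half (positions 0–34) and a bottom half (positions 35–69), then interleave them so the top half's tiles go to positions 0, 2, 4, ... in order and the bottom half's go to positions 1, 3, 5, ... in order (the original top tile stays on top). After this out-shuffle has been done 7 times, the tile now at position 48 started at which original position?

Work backwards from position 48, undoing one out-shuffle at a time:
48 ← 24 ← 12 ← 6 ← 3 ← 36 ← 18 ← 9
So the tile now at position 48 started at position 9.

9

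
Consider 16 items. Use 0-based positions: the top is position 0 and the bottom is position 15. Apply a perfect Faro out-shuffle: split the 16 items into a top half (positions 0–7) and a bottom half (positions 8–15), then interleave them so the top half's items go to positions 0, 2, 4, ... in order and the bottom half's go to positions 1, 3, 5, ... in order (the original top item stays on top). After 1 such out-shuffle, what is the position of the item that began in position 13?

11

Track the item's position through each out-shuffle:
13 → 11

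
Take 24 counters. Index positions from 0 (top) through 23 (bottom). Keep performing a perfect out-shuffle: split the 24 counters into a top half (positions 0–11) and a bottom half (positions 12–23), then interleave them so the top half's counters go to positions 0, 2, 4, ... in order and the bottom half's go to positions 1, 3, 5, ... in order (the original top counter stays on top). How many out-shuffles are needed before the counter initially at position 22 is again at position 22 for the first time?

11

Follow position 22 under repeated out-shuffles:
22 → 21 → 19 → 15 → 7 → 14 → 5 → 10 → 20 → 17 → 11 → 22
It first returns after 11 out-shuffles.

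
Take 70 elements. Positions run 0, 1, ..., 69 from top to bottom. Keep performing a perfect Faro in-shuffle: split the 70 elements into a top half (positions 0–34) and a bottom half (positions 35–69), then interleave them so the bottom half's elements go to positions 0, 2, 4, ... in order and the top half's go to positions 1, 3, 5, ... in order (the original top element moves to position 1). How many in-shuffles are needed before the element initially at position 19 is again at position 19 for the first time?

35

Follow position 19 under repeated in-shuffles:
19 → 39 → 8 → 17 → 35 → 0 → 1 → 3 → ... → 19 (length 35)
It first returns after 35 in-shuffles.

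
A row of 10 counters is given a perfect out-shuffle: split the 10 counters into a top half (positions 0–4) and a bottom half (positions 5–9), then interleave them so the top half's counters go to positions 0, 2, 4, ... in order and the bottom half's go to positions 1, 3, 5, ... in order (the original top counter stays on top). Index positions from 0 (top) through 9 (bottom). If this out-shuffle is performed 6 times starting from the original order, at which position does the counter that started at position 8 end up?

Track the counter's position through each out-shuffle:
8 → 7 → 5 → 1 → 2 → 4 → 8

8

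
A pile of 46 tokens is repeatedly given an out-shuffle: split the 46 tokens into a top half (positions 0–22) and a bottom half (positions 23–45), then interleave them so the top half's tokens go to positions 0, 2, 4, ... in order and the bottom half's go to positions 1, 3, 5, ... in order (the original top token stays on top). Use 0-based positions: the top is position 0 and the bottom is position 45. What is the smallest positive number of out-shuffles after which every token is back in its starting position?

12

The out-shuffle permutes the 46 positions with cycle lengths [1, 1, 2, 4, 4, 4, 6, 12, 12].
Every token is home exactly when every cycle has completed a whole number of laps, i.e. after lcm(1, 2, 4, 6, 12) = 12 out-shuffles.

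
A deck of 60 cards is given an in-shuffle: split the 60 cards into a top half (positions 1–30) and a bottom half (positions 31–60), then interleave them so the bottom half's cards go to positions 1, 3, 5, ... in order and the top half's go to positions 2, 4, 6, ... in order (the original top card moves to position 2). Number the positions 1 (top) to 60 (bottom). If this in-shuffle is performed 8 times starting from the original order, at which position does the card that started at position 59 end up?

37

Track the card's position through each in-shuffle:
59 → 57 → 53 → 45 → 29 → 58 → 55 → 49 → 37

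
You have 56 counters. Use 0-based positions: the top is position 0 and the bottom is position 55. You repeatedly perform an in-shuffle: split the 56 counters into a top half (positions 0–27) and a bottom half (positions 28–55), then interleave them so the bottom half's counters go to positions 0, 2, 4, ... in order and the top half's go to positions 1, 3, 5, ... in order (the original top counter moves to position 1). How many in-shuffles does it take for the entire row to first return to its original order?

18

The in-shuffle permutes the 56 positions with cycle lengths [2, 18, 18, 18].
Every counter is home exactly when every cycle has completed a whole number of laps, i.e. after lcm(2, 18) = 18 in-shuffles.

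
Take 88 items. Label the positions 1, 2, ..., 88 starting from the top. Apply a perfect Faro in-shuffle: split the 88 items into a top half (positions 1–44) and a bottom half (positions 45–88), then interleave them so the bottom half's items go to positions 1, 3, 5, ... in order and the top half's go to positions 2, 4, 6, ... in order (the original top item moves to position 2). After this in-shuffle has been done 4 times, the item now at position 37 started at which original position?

19

Work backwards from position 37, undoing one in-shuffle at a time:
37 ← 63 ← 76 ← 38 ← 19
So the item now at position 37 started at position 19.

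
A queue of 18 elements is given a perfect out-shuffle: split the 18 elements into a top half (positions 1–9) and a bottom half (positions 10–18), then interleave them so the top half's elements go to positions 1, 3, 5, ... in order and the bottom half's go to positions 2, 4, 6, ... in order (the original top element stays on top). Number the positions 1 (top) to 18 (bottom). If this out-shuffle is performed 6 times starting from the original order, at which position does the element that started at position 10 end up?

16

Track the element's position through each out-shuffle:
10 → 2 → 3 → 5 → 9 → 17 → 16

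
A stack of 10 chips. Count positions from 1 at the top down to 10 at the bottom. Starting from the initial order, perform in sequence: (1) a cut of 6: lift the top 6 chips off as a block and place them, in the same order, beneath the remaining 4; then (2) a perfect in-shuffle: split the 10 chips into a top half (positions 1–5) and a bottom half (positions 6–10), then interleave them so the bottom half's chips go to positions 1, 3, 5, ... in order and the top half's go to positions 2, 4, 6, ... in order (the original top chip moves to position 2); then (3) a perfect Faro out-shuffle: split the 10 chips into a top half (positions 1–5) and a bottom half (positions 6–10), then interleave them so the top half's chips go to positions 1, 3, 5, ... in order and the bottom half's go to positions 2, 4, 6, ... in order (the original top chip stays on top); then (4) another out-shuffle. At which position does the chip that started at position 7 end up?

Track the chip from position 7 forward through each operation:
  after op 1 (cut 6): 7 → 1
  after op 2 (in-shuffle): 1 → 2
  after op 3 (out-shuffle): 2 → 3
  after op 4 (out-shuffle): 3 → 5

5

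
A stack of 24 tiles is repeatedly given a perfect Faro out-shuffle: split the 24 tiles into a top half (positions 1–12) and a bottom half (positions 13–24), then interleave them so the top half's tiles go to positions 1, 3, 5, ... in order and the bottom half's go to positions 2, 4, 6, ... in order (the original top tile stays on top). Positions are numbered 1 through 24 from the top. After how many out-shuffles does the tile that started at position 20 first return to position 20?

Follow position 20 under repeated out-shuffles:
20 → 16 → 8 → 15 → 6 → 11 → 21 → 18 → 12 → 23 → 22 → 20
It first returns after 11 out-shuffles.

11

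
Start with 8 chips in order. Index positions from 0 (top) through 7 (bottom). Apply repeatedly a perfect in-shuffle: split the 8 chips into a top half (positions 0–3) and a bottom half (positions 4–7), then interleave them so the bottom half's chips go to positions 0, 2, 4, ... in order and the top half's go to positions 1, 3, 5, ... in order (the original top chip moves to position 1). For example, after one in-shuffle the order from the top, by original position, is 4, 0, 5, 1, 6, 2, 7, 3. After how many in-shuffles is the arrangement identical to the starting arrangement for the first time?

6

The in-shuffle permutes the 8 positions with cycle lengths [2, 6].
Every chip is home exactly when every cycle has completed a whole number of laps, i.e. after lcm(2, 6) = 6 in-shuffles.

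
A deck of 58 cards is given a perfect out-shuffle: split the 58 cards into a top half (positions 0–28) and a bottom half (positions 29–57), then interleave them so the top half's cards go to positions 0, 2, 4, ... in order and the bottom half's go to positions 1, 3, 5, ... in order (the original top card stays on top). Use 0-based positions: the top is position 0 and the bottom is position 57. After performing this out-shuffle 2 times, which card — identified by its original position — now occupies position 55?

Work backwards from position 55, undoing one out-shuffle at a time:
55 ← 56 ← 28
So the card now at position 55 started at position 28.

28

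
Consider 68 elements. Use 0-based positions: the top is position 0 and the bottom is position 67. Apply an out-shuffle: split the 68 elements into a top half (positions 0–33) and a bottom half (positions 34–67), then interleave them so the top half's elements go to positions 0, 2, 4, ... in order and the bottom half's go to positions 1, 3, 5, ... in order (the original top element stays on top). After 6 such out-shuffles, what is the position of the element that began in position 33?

Track the element's position through each out-shuffle:
33 → 66 → 65 → 63 → 59 → 51 → 35

35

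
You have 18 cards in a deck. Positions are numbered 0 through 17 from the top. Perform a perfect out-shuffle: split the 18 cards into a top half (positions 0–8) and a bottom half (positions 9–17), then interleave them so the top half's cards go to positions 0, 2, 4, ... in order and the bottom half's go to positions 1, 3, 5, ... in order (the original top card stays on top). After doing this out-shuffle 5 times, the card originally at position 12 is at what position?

Track the card's position through each out-shuffle:
12 → 7 → 14 → 11 → 5 → 10

10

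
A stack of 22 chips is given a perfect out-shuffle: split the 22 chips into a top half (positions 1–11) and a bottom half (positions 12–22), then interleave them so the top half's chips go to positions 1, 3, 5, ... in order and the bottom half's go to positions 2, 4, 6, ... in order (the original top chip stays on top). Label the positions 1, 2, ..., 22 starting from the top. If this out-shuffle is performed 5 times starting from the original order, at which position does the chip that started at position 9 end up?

Track the chip's position through each out-shuffle:
9 → 17 → 12 → 2 → 3 → 5

5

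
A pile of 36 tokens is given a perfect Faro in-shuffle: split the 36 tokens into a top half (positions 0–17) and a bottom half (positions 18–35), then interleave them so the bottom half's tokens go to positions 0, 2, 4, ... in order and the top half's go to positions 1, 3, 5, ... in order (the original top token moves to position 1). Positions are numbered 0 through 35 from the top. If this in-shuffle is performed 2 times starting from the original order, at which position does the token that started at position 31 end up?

16

Track the token's position through each in-shuffle:
31 → 26 → 16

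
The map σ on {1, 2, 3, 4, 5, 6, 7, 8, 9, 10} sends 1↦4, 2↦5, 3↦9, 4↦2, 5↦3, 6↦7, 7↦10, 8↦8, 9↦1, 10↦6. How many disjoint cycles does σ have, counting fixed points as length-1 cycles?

Cycle decomposition: (1 4 2 5 3 9) (6 7 10) (8).
3 cycles.

3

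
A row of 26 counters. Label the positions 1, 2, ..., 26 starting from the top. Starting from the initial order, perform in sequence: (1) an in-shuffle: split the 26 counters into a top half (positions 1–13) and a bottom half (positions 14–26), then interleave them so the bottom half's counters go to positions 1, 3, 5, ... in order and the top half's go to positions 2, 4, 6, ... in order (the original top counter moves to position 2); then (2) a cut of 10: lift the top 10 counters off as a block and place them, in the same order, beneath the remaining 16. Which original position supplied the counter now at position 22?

3

Undo the operations in reverse order, starting from position 22:
  undo op 2 (cut 10): 22 ← 6
  undo op 1 (in-shuffle, from top half): 6 ← 3
So the counter at position 22 came from original position 3.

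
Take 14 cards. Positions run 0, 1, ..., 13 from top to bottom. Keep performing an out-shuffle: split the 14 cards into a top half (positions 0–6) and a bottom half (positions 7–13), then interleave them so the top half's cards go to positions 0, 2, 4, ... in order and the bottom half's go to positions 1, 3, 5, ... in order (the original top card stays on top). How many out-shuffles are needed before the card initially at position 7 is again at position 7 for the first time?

12

Follow position 7 under repeated out-shuffles:
7 → 1 → 2 → 4 → 8 → 3 → 6 → 12 → 11 → 9 → 5 → 10 → 7
It first returns after 12 out-shuffles.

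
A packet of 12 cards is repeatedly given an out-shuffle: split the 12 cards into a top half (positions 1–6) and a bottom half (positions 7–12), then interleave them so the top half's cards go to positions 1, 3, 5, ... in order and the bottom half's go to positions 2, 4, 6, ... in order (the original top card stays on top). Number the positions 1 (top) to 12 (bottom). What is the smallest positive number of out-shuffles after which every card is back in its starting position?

The out-shuffle permutes the 12 positions with cycle lengths [1, 1, 10].
Every card is home exactly when every cycle has completed a whole number of laps, i.e. after lcm(1, 10) = 10 out-shuffles.

10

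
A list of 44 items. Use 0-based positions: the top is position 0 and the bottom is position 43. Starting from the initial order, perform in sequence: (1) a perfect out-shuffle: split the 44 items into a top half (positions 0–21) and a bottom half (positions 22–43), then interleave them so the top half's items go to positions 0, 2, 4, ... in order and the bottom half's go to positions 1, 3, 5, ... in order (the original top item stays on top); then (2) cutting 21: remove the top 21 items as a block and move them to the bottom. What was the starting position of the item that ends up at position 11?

16

Undo the operations in reverse order, starting from position 11:
  undo op 2 (cut 21): 11 ← 32
  undo op 1 (out-shuffle, from top half): 32 ← 16
So the item at position 11 came from original position 16.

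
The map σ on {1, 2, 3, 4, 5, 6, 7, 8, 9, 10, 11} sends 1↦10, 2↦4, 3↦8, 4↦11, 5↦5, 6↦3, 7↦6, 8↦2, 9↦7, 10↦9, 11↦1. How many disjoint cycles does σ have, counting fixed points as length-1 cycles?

2

Cycle decomposition: (1 10 9 7 6 3 8 2 4 11) (5).
2 cycles.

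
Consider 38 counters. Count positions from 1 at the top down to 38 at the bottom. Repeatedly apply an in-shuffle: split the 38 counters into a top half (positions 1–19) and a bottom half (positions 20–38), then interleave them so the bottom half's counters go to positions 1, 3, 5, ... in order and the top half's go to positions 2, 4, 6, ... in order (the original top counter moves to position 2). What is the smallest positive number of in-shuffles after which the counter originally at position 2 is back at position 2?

12

Follow position 2 under repeated in-shuffles:
2 → 4 → 8 → 16 → 32 → 25 → 11 → 22 → 5 → 10 → 20 → 1 → 2
It first returns after 12 in-shuffles.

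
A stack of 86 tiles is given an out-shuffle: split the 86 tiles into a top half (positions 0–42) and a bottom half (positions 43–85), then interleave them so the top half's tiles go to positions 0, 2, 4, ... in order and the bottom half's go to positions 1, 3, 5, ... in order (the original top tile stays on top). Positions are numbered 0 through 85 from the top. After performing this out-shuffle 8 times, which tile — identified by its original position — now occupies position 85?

Work backwards from position 85, undoing one out-shuffle at a time:
85 ← 85 ← 85 ← 85 ← 85 ← 85 ← 85 ← 85 ← 85
So the tile now at position 85 started at position 85.

85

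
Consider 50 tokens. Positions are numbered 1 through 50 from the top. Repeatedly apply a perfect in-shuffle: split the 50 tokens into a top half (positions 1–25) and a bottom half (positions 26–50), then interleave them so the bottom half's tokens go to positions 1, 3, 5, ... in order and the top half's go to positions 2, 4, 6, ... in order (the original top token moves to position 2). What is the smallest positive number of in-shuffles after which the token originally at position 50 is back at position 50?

8

Follow position 50 under repeated in-shuffles:
50 → 49 → 47 → 43 → 35 → 19 → 38 → 25 → 50
It first returns after 8 in-shuffles.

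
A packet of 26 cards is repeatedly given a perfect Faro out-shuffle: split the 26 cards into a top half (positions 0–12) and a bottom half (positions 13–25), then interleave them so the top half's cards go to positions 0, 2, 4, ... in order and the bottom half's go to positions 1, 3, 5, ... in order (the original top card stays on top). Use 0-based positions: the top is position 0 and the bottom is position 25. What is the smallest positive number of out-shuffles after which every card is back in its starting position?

20

The out-shuffle permutes the 26 positions with cycle lengths [1, 1, 4, 20].
Every card is home exactly when every cycle has completed a whole number of laps, i.e. after lcm(1, 4, 20) = 20 out-shuffles.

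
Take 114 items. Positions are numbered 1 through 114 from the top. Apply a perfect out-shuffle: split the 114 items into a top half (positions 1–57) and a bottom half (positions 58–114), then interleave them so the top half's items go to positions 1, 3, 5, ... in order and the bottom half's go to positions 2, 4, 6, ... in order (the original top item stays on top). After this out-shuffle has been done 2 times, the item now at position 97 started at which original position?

Work backwards from position 97, undoing one out-shuffle at a time:
97 ← 49 ← 25
So the item now at position 97 started at position 25.

25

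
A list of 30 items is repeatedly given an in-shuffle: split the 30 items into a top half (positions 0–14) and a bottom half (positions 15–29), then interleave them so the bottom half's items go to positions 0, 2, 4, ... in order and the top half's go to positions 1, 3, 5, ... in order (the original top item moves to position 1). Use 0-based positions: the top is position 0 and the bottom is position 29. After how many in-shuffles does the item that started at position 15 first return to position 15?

Follow position 15 under repeated in-shuffles:
15 → 0 → 1 → 3 → 7 → 15
It first returns after 5 in-shuffles.

5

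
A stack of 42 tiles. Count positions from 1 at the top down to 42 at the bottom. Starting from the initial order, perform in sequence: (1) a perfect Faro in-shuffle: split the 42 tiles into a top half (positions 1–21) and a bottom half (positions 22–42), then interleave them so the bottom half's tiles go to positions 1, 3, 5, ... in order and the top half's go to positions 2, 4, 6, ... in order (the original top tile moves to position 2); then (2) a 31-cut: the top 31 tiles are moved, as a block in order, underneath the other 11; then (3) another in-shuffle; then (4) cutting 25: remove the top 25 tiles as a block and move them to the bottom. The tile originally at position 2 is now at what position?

5

Track the tile from position 2 forward through each operation:
  after op 1 (in-shuffle): 2 → 4
  after op 2 (cut 31): 4 → 15
  after op 3 (in-shuffle): 15 → 30
  after op 4 (cut 25): 30 → 5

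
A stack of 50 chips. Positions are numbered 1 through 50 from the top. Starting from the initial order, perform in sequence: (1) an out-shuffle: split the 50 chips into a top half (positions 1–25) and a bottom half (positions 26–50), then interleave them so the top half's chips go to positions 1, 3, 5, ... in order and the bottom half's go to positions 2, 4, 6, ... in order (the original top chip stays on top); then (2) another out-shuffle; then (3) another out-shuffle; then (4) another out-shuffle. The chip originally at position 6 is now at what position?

32

Track the chip from position 6 forward through each operation:
  after op 1 (out-shuffle): 6 → 11
  after op 2 (out-shuffle): 11 → 21
  after op 3 (out-shuffle): 21 → 41
  after op 4 (out-shuffle): 41 → 32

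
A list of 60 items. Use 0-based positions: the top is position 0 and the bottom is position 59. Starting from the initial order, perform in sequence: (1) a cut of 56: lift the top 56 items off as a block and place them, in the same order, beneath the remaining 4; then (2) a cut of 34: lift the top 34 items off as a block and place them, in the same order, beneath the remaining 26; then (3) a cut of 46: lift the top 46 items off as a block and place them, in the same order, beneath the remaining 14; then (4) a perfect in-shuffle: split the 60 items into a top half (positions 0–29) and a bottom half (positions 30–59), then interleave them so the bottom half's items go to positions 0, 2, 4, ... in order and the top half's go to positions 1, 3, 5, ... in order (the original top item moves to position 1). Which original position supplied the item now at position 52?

Undo the operations in reverse order, starting from position 52:
  undo op 4 (in-shuffle, from bottom half): 52 ← 56
  undo op 3 (cut 46): 56 ← 42
  undo op 2 (cut 34): 42 ← 16
  undo op 1 (cut 56): 16 ← 12
So the item at position 52 came from original position 12.

12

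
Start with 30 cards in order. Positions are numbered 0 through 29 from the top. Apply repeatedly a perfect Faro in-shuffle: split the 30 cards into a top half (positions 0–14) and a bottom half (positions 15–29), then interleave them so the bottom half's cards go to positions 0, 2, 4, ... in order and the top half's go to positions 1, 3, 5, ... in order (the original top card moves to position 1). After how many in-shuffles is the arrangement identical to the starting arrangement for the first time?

5

The in-shuffle permutes the 30 positions with cycle lengths [5, 5, 5, 5, 5, 5].
Every card is home exactly when every cycle has completed a whole number of laps, i.e. after lcm(5) = 5 in-shuffles.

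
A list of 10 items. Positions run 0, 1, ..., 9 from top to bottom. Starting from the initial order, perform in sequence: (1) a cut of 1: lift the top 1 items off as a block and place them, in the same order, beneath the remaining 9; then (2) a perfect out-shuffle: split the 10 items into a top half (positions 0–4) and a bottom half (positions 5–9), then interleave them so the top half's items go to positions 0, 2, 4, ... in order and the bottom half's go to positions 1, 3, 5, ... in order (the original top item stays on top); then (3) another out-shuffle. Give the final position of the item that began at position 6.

2

Track the item from position 6 forward through each operation:
  after op 1 (cut 1): 6 → 5
  after op 2 (out-shuffle): 5 → 1
  after op 3 (out-shuffle): 1 → 2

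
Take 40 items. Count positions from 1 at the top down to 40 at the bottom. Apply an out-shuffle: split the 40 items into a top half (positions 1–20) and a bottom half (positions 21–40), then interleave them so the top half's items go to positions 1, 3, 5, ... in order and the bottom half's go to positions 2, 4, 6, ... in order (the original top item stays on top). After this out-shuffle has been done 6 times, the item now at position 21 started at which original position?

33

Work backwards from position 21, undoing one out-shuffle at a time:
21 ← 11 ← 6 ← 23 ← 12 ← 26 ← 33
So the item now at position 21 started at position 33.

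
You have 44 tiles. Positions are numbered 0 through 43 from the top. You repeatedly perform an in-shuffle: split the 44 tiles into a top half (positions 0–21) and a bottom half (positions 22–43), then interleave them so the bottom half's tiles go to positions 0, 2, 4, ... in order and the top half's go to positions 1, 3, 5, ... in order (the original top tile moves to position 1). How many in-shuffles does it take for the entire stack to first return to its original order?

The in-shuffle permutes the 44 positions with cycle lengths [2, 4, 4, 4, 6, 12, 12].
Every tile is home exactly when every cycle has completed a whole number of laps, i.e. after lcm(2, 4, 6, 12) = 12 in-shuffles.

12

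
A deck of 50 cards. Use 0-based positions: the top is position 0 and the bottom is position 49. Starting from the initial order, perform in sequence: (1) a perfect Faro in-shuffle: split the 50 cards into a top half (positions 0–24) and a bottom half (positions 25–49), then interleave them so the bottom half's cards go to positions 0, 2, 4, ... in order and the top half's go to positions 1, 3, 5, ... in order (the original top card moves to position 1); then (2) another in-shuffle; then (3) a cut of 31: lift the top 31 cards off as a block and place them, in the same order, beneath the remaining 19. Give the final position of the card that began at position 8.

4

Track the card from position 8 forward through each operation:
  after op 1 (in-shuffle): 8 → 17
  after op 2 (in-shuffle): 17 → 35
  after op 3 (cut 31): 35 → 4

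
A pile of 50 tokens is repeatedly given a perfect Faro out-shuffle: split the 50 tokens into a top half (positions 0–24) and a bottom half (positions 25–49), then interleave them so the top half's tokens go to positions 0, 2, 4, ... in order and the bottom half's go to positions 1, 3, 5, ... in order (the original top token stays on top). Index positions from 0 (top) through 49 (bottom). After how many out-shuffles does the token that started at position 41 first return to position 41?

Follow position 41 under repeated out-shuffles:
41 → 33 → 17 → 34 → 19 → 38 → 27 → 5 → ... → 41 (length 21)
It first returns after 21 out-shuffles.

21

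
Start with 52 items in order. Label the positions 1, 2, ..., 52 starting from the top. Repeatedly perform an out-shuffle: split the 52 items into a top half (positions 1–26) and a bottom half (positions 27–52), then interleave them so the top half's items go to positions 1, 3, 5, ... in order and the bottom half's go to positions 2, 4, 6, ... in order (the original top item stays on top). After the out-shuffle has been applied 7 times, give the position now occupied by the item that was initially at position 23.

Track the item's position through each out-shuffle:
23 → 45 → 38 → 24 → 47 → 42 → 32 → 12

12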